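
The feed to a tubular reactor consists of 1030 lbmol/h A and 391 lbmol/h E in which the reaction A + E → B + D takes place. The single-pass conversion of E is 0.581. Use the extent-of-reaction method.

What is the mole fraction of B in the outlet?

E reacted = 0.581 × 391 = 227.2 lbmol/h; ν_E = −1, so ξ = 227.2/1 = 227.2 lbmol/h.
Outlet amounts (n = n₀ + ν ξ):
  A: 1030 − 1(227.2) = 802.8
  E: 391 − 1(227.2) = 163.8
  B: 0 + 1(227.2) = 227.2
  D: 0 + 1(227.2) = 227.2
Total out = 1421 lbmol/h; y_B = 227.2 / 1421 = 0.1599.

0.16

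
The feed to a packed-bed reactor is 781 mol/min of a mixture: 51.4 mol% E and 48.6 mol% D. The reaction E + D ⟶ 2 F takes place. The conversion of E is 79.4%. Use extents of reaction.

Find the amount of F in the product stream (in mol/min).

E reacted = 0.794 × 401.4 = 318.7 mol/min; ν_E = −1, so ξ = 318.7/1 = 318.7 mol/min.
Outlet amounts (n = n₀ + ν ξ):
  E: 401.4 − 1(318.7) = 82.7
  D: 379.6 − 1(318.7) = 60.83
  F: 0 + 2(318.7) = 637.5

637 mol/min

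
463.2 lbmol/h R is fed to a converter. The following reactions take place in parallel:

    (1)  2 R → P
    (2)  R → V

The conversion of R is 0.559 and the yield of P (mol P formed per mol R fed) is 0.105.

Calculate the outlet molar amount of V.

162 lbmol/h

Yield of P: 1ξ₁ / 463.2 = 0.105 → ξ₁ = 48.64 lbmol/h.
Conversion of R: 2ξ₁ + 1ξ₂ = 0.559 × 463.2 = 258.9 → ξ₂ = 161.7 lbmol/h.
Outlet amounts (n = n₀ + Σ ν·ξ):
  R: 463.2 − 2(48.64) − 1(161.7) = 204.3
  P: 0 + 1(48.64) = 48.64
  V: 0 + 1(161.7) = 161.7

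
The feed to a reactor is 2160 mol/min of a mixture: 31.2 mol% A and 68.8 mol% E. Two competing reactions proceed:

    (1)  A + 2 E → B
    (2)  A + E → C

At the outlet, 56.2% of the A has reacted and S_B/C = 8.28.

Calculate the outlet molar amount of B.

338 mol/min

Conversion of A: A consumed = 0.562 × 673.9 = 378.7 mol/min = 1ξ₁ + 1ξ₂.
Selectivity: 1ξ₁ / (1ξ₂) = 8.28 → ξ₁ = 8.28 ξ₂.
Substitute: (1·8.28 + 1) ξ₂ = 378.7 → ξ₂ = 40.81 mol/min, ξ₁ = 337.9 mol/min.
Outlet amounts (n = n₀ + Σ ν·ξ):
  A: 673.9 − 1(337.9) − 1(40.81) = 295.2
  E: 1486 − 2(337.9) − 1(40.81) = 769.4
  B: 0 + 1(337.9) = 337.9
  C: 0 + 1(40.81) = 40.81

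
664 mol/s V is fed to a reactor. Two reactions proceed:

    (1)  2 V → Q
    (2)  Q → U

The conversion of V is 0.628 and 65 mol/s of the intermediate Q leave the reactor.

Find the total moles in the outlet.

Conversion of V: V consumed = 2ξ₁ = 0.628 × 664 → ξ₁ = 208.5 mol/s.
Q balance: n_Q = 0 + 1ξ₁ − 1ξ₂ = 65 → ξ₂ = (1·208.5 − 65)/1 = 143.5 mol/s.
Outlet amounts (n = n₀ + Σ ν·ξ):
  V: 664 − 2(208.5) = 247
  Q: 0 + 1(208.5) − 1(143.5) = 65
  U: 0 + 1(143.5) = 143.5
Total out = 247 + 65 + 143.5 = 455.5 mol/s.

456 mol/s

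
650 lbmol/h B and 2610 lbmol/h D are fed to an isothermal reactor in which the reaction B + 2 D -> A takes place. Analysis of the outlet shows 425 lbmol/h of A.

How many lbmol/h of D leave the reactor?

1760 lbmol/h

For A: n = n₀ + 1ξ → 425 = 0 + 1ξ, giving ξ = 425 lbmol/h.
Outlet amounts (n = n₀ + ν ξ):
  B: 650 − 1(425) = 225
  D: 2610 − 2(425) = 1760
  A: 0 + 1(425) = 425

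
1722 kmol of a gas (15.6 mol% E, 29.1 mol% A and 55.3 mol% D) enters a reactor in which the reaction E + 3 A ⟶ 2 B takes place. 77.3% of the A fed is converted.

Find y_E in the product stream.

A reacted = 0.773 × 501.1 = 387.4 kmol; ν_A = −3, so ξ = 387.4/3 = 129.1 kmol.
Outlet amounts (n = n₀ + ν ξ):
  E: 268.6 − 1(129.1) = 139.5
  A: 501.1 − 3(129.1) = 113.8
  B: 0 + 2(129.1) = 258.2
  D: 952.3 (inert)
Total out = 1464 kmol; y_E = 139.5 / 1464 = 0.09531.

0.0953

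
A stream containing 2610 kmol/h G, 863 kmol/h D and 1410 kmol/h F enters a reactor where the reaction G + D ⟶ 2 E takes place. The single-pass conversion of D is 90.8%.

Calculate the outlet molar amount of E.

D reacted = 0.908 × 863 = 783.6 kmol/h; ν_D = −1, so ξ = 783.6/1 = 783.6 kmol/h.
Outlet amounts (n = n₀ + ν ξ):
  G: 2610 − 1(783.6) = 1826
  D: 863 − 1(783.6) = 79.4
  E: 0 + 2(783.6) = 1567
  F: 1410 (inert)

1570 kmol/h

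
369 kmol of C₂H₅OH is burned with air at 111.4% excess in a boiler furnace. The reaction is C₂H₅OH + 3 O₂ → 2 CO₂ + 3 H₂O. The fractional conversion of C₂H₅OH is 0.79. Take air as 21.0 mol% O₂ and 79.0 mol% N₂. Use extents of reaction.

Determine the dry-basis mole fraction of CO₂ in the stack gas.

0.0533

Stoichiometric O₂ = 3 × 369 = 1107 kmol; O₂ fed = 1107 × 2.114 = 2340 kmol.
N₂ fed = 2340 × 79/21 = 8804 kmol.
Fuel reacted = 0.79 × 369 → ξ = 291.5 kmol.
Outlet (n = n₀ + ν ξ):
  C₂H₅OH: 369 − 1(291.5) = 77.49
  O₂: 2340 − 3(291.5) = 1466
  N₂: 8804 (inert)
  CO₂: 0 + 2(291.5) = 583
  H₂O: 0 + 3(291.5) = 874.5
Dry total = 10930 kmol; y_CO₂ (dry) = 583 / 10930 = 0.05334.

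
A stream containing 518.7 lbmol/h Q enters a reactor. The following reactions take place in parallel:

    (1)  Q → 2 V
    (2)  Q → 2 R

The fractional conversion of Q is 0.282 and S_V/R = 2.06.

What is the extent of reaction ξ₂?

Conversion of Q: Q consumed = 0.282 × 518.7 = 146.3 lbmol/h = 1ξ₁ + 1ξ₂.
Selectivity: 2ξ₁ / (2ξ₂) = 2.06 → ξ₁ = 2.06 ξ₂.
Substitute: (1·2.06 + 1) ξ₂ = 146.3 → ξ₂ = 47.8 lbmol/h, ξ₁ = 98.47 lbmol/h.
Outlet amounts (n = n₀ + Σ ν·ξ):
  Q: 518.7 − 1(98.47) − 1(47.8) = 372.4
  V: 0 + 2(98.47) = 196.9
  R: 0 + 2(47.8) = 95.6

ξ₂ = 47.8 lbmol/h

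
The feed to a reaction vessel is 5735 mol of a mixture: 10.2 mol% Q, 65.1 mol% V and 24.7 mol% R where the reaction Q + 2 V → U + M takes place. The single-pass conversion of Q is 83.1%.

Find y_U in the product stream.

0.0926

Q reacted = 0.831 × 585 = 486.1 mol; ν_Q = −1, so ξ = 486.1/1 = 486.1 mol.
Outlet amounts (n = n₀ + ν ξ):
  Q: 585 − 1(486.1) = 98.86
  V: 3733 − 2(486.1) = 2761
  U: 0 + 1(486.1) = 486.1
  M: 0 + 1(486.1) = 486.1
  R: 1417 (inert)
Total out = 5249 mol; y_U = 486.1 / 5249 = 0.09261.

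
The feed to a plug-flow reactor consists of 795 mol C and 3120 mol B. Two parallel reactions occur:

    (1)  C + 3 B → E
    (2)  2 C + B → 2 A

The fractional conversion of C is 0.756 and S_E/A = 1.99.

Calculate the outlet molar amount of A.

201 mol

Conversion of C: C consumed = 0.756 × 795 = 601 mol = 1ξ₁ + 2ξ₂.
Selectivity: 1ξ₁ / (2ξ₂) = 1.99 → ξ₁ = 3.98 ξ₂.
Substitute: (1·3.98 + 2) ξ₂ = 601 → ξ₂ = 100.5 mol, ξ₁ = 400 mol.
Outlet amounts (n = n₀ + Σ ν·ξ):
  C: 795 − 1(400) − 2(100.5) = 194
  B: 3120 − 3(400) − 1(100.5) = 1819
  E: 0 + 1(400) = 400
  A: 0 + 2(100.5) = 201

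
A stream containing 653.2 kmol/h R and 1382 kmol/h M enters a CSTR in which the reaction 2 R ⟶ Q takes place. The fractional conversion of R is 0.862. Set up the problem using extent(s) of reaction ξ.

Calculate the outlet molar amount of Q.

282 kmol/h

R reacted = 0.862 × 653.2 = 563.1 kmol/h; ν_R = −2, so ξ = 563.1/2 = 281.5 kmol/h.
Outlet amounts (n = n₀ + ν ξ):
  R: 653.2 − 2(281.5) = 90.14
  Q: 0 + 1(281.5) = 281.5
  M: 1382 (inert)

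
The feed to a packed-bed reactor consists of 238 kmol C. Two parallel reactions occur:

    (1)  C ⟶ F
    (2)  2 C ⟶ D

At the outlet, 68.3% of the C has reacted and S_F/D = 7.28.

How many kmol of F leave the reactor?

Conversion of C: C consumed = 0.683 × 238 = 162.6 kmol = 1ξ₁ + 2ξ₂.
Selectivity: 1ξ₁ / (1ξ₂) = 7.28 → ξ₁ = 7.28 ξ₂.
Substitute: (1·7.28 + 2) ξ₂ = 162.6 → ξ₂ = 17.52 kmol, ξ₁ = 127.5 kmol.
Outlet amounts (n = n₀ + Σ ν·ξ):
  C: 238 − 1(127.5) − 2(17.52) = 75.45
  F: 0 + 1(127.5) = 127.5
  D: 0 + 1(17.52) = 17.52

128 kmol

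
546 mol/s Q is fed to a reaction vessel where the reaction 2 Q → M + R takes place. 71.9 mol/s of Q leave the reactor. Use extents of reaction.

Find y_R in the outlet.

For Q: n = n₀ − 2ξ → 71.9 = 546 − 2ξ, giving ξ = 237.1 mol/s.
Outlet amounts (n = n₀ + ν ξ):
  Q: 546 − 2(237.1) = 71.9
  M: 0 + 1(237.1) = 237.1
  R: 0 + 1(237.1) = 237.1
Total out = 546 mol/s; y_R = 237.1 / 546 = 0.4342.

0.434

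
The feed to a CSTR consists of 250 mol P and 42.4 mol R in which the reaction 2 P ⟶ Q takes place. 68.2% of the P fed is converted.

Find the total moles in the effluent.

P reacted = 0.682 × 250 = 170.5 mol; ν_P = −2, so ξ = 170.5/2 = 85.25 mol.
Outlet amounts (n = n₀ + ν ξ):
  P: 250 − 2(85.25) = 79.5
  Q: 0 + 1(85.25) = 85.25
  R: 42.4 (inert)
Total out = 79.5 + 85.25 + 42.4 = 207.2 mol.

207 mol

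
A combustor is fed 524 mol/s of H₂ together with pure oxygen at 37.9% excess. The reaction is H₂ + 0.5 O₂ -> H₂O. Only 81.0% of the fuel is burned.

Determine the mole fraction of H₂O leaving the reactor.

Stoichiometric O₂ = 0.5 × 524 = 262 mol/s; O₂ fed = 262 × 1.379 = 361.3 mol/s.
Fuel reacted = 0.81 × 524 → ξ = 424.4 mol/s.
Outlet (n = n₀ + ν ξ):
  H₂: 524 − 1(424.4) = 99.56
  O₂: 361.3 − 0.5(424.4) = 149.1
  H₂O: 0 + 1(424.4) = 424.4
Total out = 673.1 mol/s; y_H₂O = 424.4 / 673.1 = 0.6306.

0.631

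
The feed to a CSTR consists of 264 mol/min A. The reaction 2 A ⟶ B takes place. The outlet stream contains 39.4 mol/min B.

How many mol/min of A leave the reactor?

For B: n = n₀ + 1ξ → 39.4 = 0 + 1ξ, giving ξ = 39.4 mol/min.
Outlet amounts (n = n₀ + ν ξ):
  A: 264 − 2(39.4) = 185.2
  B: 0 + 1(39.4) = 39.4

185 mol/min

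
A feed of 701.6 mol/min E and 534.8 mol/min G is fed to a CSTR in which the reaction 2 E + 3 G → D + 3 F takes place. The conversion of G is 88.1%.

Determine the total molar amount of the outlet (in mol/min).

G reacted = 0.881 × 534.8 = 471.2 mol/min; ν_G = −3, so ξ = 471.2/3 = 157.1 mol/min.
Outlet amounts (n = n₀ + ν ξ):
  E: 701.6 − 2(157.1) = 387.5
  G: 534.8 − 3(157.1) = 63.64
  D: 0 + 1(157.1) = 157.1
  F: 0 + 3(157.1) = 471.2
Total out = 387.5 + 63.64 + 157.1 + 471.2 = 1079 mol/min.

1080 mol/min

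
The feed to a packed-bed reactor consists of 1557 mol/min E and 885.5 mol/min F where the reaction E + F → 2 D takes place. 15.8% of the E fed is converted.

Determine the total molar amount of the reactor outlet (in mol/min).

2440 mol/min

E reacted = 0.158 × 1557 = 246 mol/min; ν_E = −1, so ξ = 246/1 = 246 mol/min.
Outlet amounts (n = n₀ + ν ξ):
  E: 1557 − 1(246) = 1311
  F: 885.5 − 1(246) = 639.5
  D: 0 + 2(246) = 492
Total out = 1311 + 639.5 + 492 = 2442 mol/min.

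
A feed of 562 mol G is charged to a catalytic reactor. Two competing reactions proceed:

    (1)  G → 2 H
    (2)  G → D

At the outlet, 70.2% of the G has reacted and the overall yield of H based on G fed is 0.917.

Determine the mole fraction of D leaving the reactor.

Yield of H: 2ξ₁ / 562 = 0.917 → ξ₁ = 257.7 mol.
Conversion of G: 1ξ₁ + 1ξ₂ = 0.702 × 562 = 394.5 → ξ₂ = 136.8 mol.
Outlet amounts (n = n₀ + Σ ν·ξ):
  G: 562 − 1(257.7) − 1(136.8) = 167.5
  H: 0 + 2(257.7) = 515.4
  D: 0 + 1(136.8) = 136.8
Total out = 819.7 mol; y_D = 136.8 / 819.7 = 0.167.

0.167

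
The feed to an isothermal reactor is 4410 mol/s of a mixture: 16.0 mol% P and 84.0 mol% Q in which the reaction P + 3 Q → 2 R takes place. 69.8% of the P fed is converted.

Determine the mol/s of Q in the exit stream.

P reacted = 0.698 × 705.6 = 492.5 mol/s; ν_P = −1, so ξ = 492.5/1 = 492.5 mol/s.
Outlet amounts (n = n₀ + ν ξ):
  P: 705.6 − 1(492.5) = 213.1
  Q: 3704 − 3(492.5) = 2227
  R: 0 + 2(492.5) = 985

2230 mol/s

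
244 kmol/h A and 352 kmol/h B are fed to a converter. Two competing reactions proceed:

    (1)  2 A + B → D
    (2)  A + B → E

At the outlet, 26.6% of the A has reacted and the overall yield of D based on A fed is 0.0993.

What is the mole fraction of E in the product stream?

0.031

Yield of D: 1ξ₁ / 244 = 0.0993 → ξ₁ = 24.23 kmol/h.
Conversion of A: 2ξ₁ + 1ξ₂ = 0.266 × 244 = 64.9 → ξ₂ = 16.45 kmol/h.
Outlet amounts (n = n₀ + Σ ν·ξ):
  A: 244 − 2(24.23) − 1(16.45) = 179.1
  B: 352 − 1(24.23) − 1(16.45) = 311.3
  D: 0 + 1(24.23) = 24.23
  E: 0 + 1(16.45) = 16.45
Total out = 531.1 kmol/h; y_E = 16.45 / 531.1 = 0.03097.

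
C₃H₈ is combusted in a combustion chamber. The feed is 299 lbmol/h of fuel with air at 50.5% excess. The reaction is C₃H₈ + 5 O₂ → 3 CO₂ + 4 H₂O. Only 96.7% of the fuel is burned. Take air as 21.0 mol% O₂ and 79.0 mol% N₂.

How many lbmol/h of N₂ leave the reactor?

8460 lbmol/h

Stoichiometric O₂ = 5 × 299 = 1495 lbmol/h; O₂ fed = 1495 × 1.505 = 2250 lbmol/h.
N₂ fed = 2250 × 79/21 = 8464 lbmol/h.
Fuel reacted = 0.967 × 299 → ξ = 289.1 lbmol/h.
Outlet (n = n₀ + ν ξ):
  C₃H₈: 299 − 1(289.1) = 9.867
  O₂: 2250 − 5(289.1) = 804.3
  N₂: 8464 (inert)
  CO₂: 0 + 3(289.1) = 867.4
  H₂O: 0 + 4(289.1) = 1157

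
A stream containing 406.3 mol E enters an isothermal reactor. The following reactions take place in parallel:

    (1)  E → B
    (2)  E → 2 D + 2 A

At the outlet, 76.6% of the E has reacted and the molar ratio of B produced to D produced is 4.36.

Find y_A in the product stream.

Conversion of E: E consumed = 0.766 × 406.3 = 311.2 mol = 1ξ₁ + 1ξ₂.
Selectivity: 1ξ₁ / (2ξ₂) = 4.36 → ξ₁ = 8.72 ξ₂.
Substitute: (1·8.72 + 1) ξ₂ = 311.2 → ξ₂ = 32.02 mol, ξ₁ = 279.2 mol.
Outlet amounts (n = n₀ + Σ ν·ξ):
  E: 406.3 − 1(279.2) − 1(32.02) = 95.07
  B: 0 + 1(279.2) = 279.2
  D: 0 + 2(32.02) = 64.04
  A: 0 + 2(32.02) = 64.04
Total out = 502.4 mol; y_A = 64.04 / 502.4 = 0.1275.

0.127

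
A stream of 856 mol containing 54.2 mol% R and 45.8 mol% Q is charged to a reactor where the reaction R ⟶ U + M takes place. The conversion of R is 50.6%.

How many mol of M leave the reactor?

R reacted = 0.506 × 464 = 234.8 mol; ν_R = −1, so ξ = 234.8/1 = 234.8 mol.
Outlet amounts (n = n₀ + ν ξ):
  R: 464 − 1(234.8) = 229.2
  U: 0 + 1(234.8) = 234.8
  M: 0 + 1(234.8) = 234.8
  Q: 392 (inert)

235 mol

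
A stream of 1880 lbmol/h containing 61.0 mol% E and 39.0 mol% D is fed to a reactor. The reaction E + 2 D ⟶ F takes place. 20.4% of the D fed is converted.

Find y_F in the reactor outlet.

D reacted = 0.204 × 733.2 = 149.6 lbmol/h; ν_D = −2, so ξ = 149.6/2 = 74.79 lbmol/h.
Outlet amounts (n = n₀ + ν ξ):
  E: 1147 − 1(74.79) = 1072
  D: 733.2 − 2(74.79) = 583.6
  F: 0 + 1(74.79) = 74.79
Total out = 1730 lbmol/h; y_F = 74.79 / 1730 = 0.04322.

0.0432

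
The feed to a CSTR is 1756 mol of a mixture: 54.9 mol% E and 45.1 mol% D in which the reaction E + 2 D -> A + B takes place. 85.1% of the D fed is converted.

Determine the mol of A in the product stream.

337 mol

D reacted = 0.851 × 792 = 674 mol; ν_D = −2, so ξ = 674/2 = 337 mol.
Outlet amounts (n = n₀ + ν ξ):
  E: 964 − 1(337) = 627.1
  D: 792 − 2(337) = 118
  A: 0 + 1(337) = 337
  B: 0 + 1(337) = 337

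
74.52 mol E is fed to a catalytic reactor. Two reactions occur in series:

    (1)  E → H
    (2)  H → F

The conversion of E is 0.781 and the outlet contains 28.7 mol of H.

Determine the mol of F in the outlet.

29.5 mol

Conversion of E: E consumed = 1ξ₁ = 0.781 × 74.52 → ξ₁ = 58.2 mol.
H balance: n_H = 0 + 1ξ₁ − 1ξ₂ = 28.7 → ξ₂ = (1·58.2 − 28.7)/1 = 29.5 mol.
Outlet amounts (n = n₀ + Σ ν·ξ):
  E: 74.52 − 1(58.2) = 16.32
  H: 0 + 1(58.2) − 1(29.5) = 28.7
  F: 0 + 1(29.5) = 29.5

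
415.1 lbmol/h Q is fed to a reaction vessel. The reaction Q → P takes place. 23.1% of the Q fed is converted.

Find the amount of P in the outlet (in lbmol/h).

95.9 lbmol/h

Q reacted = 0.231 × 415.1 = 95.89 lbmol/h; ν_Q = −1, so ξ = 95.89/1 = 95.89 lbmol/h.
Outlet amounts (n = n₀ + ν ξ):
  Q: 415.1 − 1(95.89) = 319.2
  P: 0 + 1(95.89) = 95.89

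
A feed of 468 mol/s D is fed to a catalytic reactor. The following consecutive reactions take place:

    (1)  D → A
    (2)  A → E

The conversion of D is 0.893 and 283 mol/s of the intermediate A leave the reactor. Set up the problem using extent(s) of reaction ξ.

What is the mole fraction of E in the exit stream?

Conversion of D: D consumed = 1ξ₁ = 0.893 × 468 → ξ₁ = 417.9 mol/s.
A balance: n_A = 0 + 1ξ₁ − 1ξ₂ = 283 → ξ₂ = (1·417.9 − 283)/1 = 134.9 mol/s.
Outlet amounts (n = n₀ + Σ ν·ξ):
  D: 468 − 1(417.9) = 50.08
  A: 0 + 1(417.9) − 1(134.9) = 283
  E: 0 + 1(134.9) = 134.9
Total out = 468 mol/s; y_E = 134.9 / 468 = 0.2883.

0.288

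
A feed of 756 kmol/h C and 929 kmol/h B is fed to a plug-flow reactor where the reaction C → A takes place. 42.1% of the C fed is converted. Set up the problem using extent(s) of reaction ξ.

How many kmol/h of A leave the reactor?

C reacted = 0.421 × 756 = 318.3 kmol/h; ν_C = −1, so ξ = 318.3/1 = 318.3 kmol/h.
Outlet amounts (n = n₀ + ν ξ):
  C: 756 − 1(318.3) = 437.7
  A: 0 + 1(318.3) = 318.3
  B: 929 (inert)

318 kmol/h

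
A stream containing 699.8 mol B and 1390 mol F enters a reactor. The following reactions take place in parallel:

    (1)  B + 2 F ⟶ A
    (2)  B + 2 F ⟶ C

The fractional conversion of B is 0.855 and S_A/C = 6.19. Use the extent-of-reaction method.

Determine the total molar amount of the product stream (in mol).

893 mol

Conversion of B: B consumed = 0.855 × 699.8 = 598.3 mol = 1ξ₁ + 1ξ₂.
Selectivity: 1ξ₁ / (1ξ₂) = 6.19 → ξ₁ = 6.19 ξ₂.
Substitute: (1·6.19 + 1) ξ₂ = 598.3 → ξ₂ = 83.22 mol, ξ₁ = 515.1 mol.
Outlet amounts (n = n₀ + Σ ν·ξ):
  B: 699.8 − 1(515.1) − 1(83.22) = 101.5
  F: 1390 − 2(515.1) − 2(83.22) = 193.3
  A: 0 + 1(515.1) = 515.1
  C: 0 + 1(83.22) = 83.22
Total out = 101.5 + 193.3 + 515.1 + 83.22 = 893.1 mol.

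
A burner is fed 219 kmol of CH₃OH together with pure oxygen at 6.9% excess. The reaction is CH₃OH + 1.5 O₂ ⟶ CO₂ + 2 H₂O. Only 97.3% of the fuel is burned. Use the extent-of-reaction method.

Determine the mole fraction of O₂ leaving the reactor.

0.0466

Stoichiometric O₂ = 1.5 × 219 = 328.5 kmol; O₂ fed = 328.5 × 1.069 = 351.2 kmol.
Fuel reacted = 0.973 × 219 → ξ = 213.1 kmol.
Outlet (n = n₀ + ν ξ):
  CH₃OH: 219 − 1(213.1) = 5.913
  O₂: 351.2 − 1.5(213.1) = 31.54
  CO₂: 0 + 1(213.1) = 213.1
  H₂O: 0 + 2(213.1) = 426.2
Total out = 676.7 kmol; y_O₂ = 31.54 / 676.7 = 0.0466.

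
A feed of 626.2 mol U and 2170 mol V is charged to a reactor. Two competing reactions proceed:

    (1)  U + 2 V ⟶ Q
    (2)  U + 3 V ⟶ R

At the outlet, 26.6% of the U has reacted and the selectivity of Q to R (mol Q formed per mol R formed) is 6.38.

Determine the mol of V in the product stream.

Conversion of U: U consumed = 0.266 × 626.2 = 166.6 mol = 1ξ₁ + 1ξ₂.
Selectivity: 1ξ₁ / (1ξ₂) = 6.38 → ξ₁ = 6.38 ξ₂.
Substitute: (1·6.38 + 1) ξ₂ = 166.6 → ξ₂ = 22.57 mol, ξ₁ = 144 mol.
Outlet amounts (n = n₀ + Σ ν·ξ):
  U: 626.2 − 1(144) − 1(22.57) = 459.6
  V: 2170 − 2(144) − 3(22.57) = 1814
  Q: 0 + 1(144) = 144
  R: 0 + 1(22.57) = 22.57

1810 mol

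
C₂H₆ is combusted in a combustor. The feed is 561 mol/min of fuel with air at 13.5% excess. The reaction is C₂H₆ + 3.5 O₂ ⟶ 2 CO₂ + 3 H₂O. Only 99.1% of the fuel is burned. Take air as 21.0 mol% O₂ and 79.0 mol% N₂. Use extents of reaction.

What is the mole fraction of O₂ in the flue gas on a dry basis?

Stoichiometric O₂ = 3.5 × 561 = 1964 mol/min; O₂ fed = 1964 × 1.135 = 2229 mol/min.
N₂ fed = 2229 × 79/21 = 8384 mol/min.
Fuel reacted = 0.991 × 561 → ξ = 556 mol/min.
Outlet (n = n₀ + ν ξ):
  C₂H₆: 561 − 1(556) = 5.049
  O₂: 2229 − 3.5(556) = 282.7
  N₂: 8384 (inert)
  CO₂: 0 + 2(556) = 1112
  H₂O: 0 + 3(556) = 1668
Dry total = 9783 mol/min; y_O₂ (dry) = 282.7 / 9783 = 0.0289.

0.0289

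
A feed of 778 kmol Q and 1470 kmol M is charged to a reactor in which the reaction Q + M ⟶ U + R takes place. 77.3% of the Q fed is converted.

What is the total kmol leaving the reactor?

Q reacted = 0.773 × 778 = 601.4 kmol; ν_Q = −1, so ξ = 601.4/1 = 601.4 kmol.
Outlet amounts (n = n₀ + ν ξ):
  Q: 778 − 1(601.4) = 176.6
  M: 1470 − 1(601.4) = 868.6
  U: 0 + 1(601.4) = 601.4
  R: 0 + 1(601.4) = 601.4
Total out = 176.6 + 868.6 + 601.4 + 601.4 = 2248 kmol.

2250 kmol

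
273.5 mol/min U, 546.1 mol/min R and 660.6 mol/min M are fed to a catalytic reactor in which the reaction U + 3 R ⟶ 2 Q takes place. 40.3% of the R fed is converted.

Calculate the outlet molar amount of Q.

R reacted = 0.403 × 546.1 = 220.1 mol/min; ν_R = −3, so ξ = 220.1/3 = 73.36 mol/min.
Outlet amounts (n = n₀ + ν ξ):
  U: 273.5 − 1(73.36) = 200.1
  R: 546.1 − 3(73.36) = 326
  Q: 0 + 2(73.36) = 146.7
  M: 660.6 (inert)

147 mol/min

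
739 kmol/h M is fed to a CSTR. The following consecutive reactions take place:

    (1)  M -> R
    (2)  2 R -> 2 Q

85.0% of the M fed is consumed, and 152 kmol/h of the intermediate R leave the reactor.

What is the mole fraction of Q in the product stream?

0.644

Conversion of M: M consumed = 1ξ₁ = 0.85 × 739 → ξ₁ = 628.1 kmol/h.
R balance: n_R = 0 + 1ξ₁ − 2ξ₂ = 152 → ξ₂ = (1·628.1 − 152)/2 = 238.1 kmol/h.
Outlet amounts (n = n₀ + Σ ν·ξ):
  M: 739 − 1(628.1) = 110.9
  R: 0 + 1(628.1) − 2(238.1) = 152
  Q: 0 + 2(238.1) = 476.1
Total out = 739 kmol/h; y_Q = 476.1 / 739 = 0.6443.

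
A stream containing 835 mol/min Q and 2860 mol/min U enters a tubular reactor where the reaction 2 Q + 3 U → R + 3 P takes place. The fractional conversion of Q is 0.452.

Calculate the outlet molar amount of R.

189 mol/min

Q reacted = 0.452 × 835 = 377.4 mol/min; ν_Q = −2, so ξ = 377.4/2 = 188.7 mol/min.
Outlet amounts (n = n₀ + ν ξ):
  Q: 835 − 2(188.7) = 457.6
  U: 2860 − 3(188.7) = 2294
  R: 0 + 1(188.7) = 188.7
  P: 0 + 3(188.7) = 566.1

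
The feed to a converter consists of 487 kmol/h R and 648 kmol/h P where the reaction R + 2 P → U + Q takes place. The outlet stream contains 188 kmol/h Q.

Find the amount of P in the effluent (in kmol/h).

272 kmol/h

For Q: n = n₀ + 1ξ → 188 = 0 + 1ξ, giving ξ = 188 kmol/h.
Outlet amounts (n = n₀ + ν ξ):
  R: 487 − 1(188) = 299
  P: 648 − 2(188) = 272
  U: 0 + 1(188) = 188
  Q: 0 + 1(188) = 188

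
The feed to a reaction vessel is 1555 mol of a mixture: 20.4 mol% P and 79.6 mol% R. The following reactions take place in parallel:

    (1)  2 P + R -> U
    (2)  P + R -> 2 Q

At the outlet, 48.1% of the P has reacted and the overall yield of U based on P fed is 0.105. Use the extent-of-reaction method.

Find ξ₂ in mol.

Yield of U: 1ξ₁ / 317.2 = 0.105 → ξ₁ = 33.31 mol.
Conversion of P: 2ξ₁ + 1ξ₂ = 0.481 × 317.2 = 152.6 → ξ₂ = 85.97 mol.
Outlet amounts (n = n₀ + Σ ν·ξ):
  P: 317.2 − 2(33.31) − 1(85.97) = 164.6
  R: 1238 − 1(33.31) − 1(85.97) = 1119
  U: 0 + 1(33.31) = 33.31
  Q: 0 + 2(85.97) = 171.9

ξ₂ = 86 mol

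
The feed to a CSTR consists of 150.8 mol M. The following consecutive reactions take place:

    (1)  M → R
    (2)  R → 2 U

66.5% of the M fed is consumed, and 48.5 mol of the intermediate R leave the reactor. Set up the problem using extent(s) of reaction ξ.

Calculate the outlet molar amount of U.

104 mol

Conversion of M: M consumed = 1ξ₁ = 0.665 × 150.8 → ξ₁ = 100.3 mol.
R balance: n_R = 0 + 1ξ₁ − 1ξ₂ = 48.5 → ξ₂ = (1·100.3 − 48.5)/1 = 51.78 mol.
Outlet amounts (n = n₀ + Σ ν·ξ):
  M: 150.8 − 1(100.3) = 50.52
  R: 0 + 1(100.3) − 1(51.78) = 48.5
  U: 0 + 2(51.78) = 103.6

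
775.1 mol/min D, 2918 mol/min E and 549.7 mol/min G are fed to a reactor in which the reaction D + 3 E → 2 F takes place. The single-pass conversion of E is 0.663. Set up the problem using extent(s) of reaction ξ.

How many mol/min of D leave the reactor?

130 mol/min

E reacted = 0.663 × 2918 = 1935 mol/min; ν_E = −3, so ξ = 1935/3 = 644.9 mol/min.
Outlet amounts (n = n₀ + ν ξ):
  D: 775.1 − 1(644.9) = 130.2
  E: 2918 − 3(644.9) = 983.4
  F: 0 + 2(644.9) = 1290
  G: 549.7 (inert)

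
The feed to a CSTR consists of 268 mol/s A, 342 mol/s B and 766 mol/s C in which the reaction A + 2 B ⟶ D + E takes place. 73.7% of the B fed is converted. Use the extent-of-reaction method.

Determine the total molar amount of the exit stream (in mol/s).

1250 mol/s

B reacted = 0.737 × 342 = 252.1 mol/s; ν_B = −2, so ξ = 252.1/2 = 126 mol/s.
Outlet amounts (n = n₀ + ν ξ):
  A: 268 − 1(126) = 142
  B: 342 − 2(126) = 89.95
  D: 0 + 1(126) = 126
  E: 0 + 1(126) = 126
  C: 766 (inert)
Total out = 142 + 89.95 + 126 + 126 + 766 = 1250 mol/s.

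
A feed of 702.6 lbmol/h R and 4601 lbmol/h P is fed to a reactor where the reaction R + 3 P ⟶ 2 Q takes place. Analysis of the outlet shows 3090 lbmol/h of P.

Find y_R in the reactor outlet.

0.0463

For P: n = n₀ − 3ξ → 3090 = 4601 − 3ξ, giving ξ = 503.7 lbmol/h.
Outlet amounts (n = n₀ + ν ξ):
  R: 702.6 − 1(503.7) = 198.9
  P: 4601 − 3(503.7) = 3090
  Q: 0 + 2(503.7) = 1007
Total out = 4296 lbmol/h; y_R = 198.9 / 4296 = 0.0463.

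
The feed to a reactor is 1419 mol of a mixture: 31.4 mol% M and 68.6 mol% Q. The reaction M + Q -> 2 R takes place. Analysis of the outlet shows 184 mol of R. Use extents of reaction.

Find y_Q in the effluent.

0.621

For R: n = n₀ + 2ξ → 184 = 0 + 2ξ, giving ξ = 92 mol.
Outlet amounts (n = n₀ + ν ξ):
  M: 445.6 − 1(92) = 353.6
  Q: 973.4 − 1(92) = 881.4
  R: 0 + 2(92) = 184
Total out = 1419 mol; y_Q = 881.4 / 1419 = 0.6212.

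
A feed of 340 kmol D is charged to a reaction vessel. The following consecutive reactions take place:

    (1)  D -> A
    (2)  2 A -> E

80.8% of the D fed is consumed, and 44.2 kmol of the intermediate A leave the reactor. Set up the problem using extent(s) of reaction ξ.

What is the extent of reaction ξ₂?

ξ₂ = 115 kmol

Conversion of D: D consumed = 1ξ₁ = 0.808 × 340 → ξ₁ = 274.7 kmol.
A balance: n_A = 0 + 1ξ₁ − 2ξ₂ = 44.2 → ξ₂ = (1·274.7 − 44.2)/2 = 115.3 kmol.
Outlet amounts (n = n₀ + Σ ν·ξ):
  D: 340 − 1(274.7) = 65.28
  A: 0 + 1(274.7) − 2(115.3) = 44.2
  E: 0 + 1(115.3) = 115.3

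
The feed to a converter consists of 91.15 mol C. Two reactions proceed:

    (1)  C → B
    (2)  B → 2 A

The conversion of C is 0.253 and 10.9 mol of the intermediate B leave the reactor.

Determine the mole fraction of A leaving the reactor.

Conversion of C: C consumed = 1ξ₁ = 0.253 × 91.15 → ξ₁ = 23.06 mol.
B balance: n_B = 0 + 1ξ₁ − 1ξ₂ = 10.9 → ξ₂ = (1·23.06 − 10.9)/1 = 12.16 mol.
Outlet amounts (n = n₀ + Σ ν·ξ):
  C: 91.15 − 1(23.06) = 68.09
  B: 0 + 1(23.06) − 1(12.16) = 10.9
  A: 0 + 2(12.16) = 24.32
Total out = 103.3 mol; y_A = 24.32 / 103.3 = 0.2354.

0.235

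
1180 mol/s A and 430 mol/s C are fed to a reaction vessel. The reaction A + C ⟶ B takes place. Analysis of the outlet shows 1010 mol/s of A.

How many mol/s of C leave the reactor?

For A: n = n₀ − 1ξ → 1010 = 1180 − 1ξ, giving ξ = 170 mol/s.
Outlet amounts (n = n₀ + ν ξ):
  A: 1180 − 1(170) = 1010
  C: 430 − 1(170) = 260
  B: 0 + 1(170) = 170

260 mol/s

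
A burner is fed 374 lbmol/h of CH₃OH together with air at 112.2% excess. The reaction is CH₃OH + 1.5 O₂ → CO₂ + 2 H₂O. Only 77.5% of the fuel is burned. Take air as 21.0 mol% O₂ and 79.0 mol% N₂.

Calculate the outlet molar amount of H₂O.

Stoichiometric O₂ = 1.5 × 374 = 561 lbmol/h; O₂ fed = 561 × 2.122 = 1190 lbmol/h.
N₂ fed = 1190 × 79/21 = 4478 lbmol/h.
Fuel reacted = 0.775 × 374 → ξ = 289.9 lbmol/h.
Outlet (n = n₀ + ν ξ):
  CH₃OH: 374 − 1(289.9) = 84.15
  O₂: 1190 − 1.5(289.9) = 755.7
  N₂: 4478 (inert)
  CO₂: 0 + 1(289.9) = 289.9
  H₂O: 0 + 2(289.9) = 579.7

580 lbmol/h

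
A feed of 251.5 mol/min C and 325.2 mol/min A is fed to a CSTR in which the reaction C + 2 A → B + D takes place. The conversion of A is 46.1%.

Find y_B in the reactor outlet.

0.149

A reacted = 0.461 × 325.2 = 149.9 mol/min; ν_A = −2, so ξ = 149.9/2 = 74.96 mol/min.
Outlet amounts (n = n₀ + ν ξ):
  C: 251.5 − 1(74.96) = 176.5
  A: 325.2 − 2(74.96) = 175.3
  B: 0 + 1(74.96) = 74.96
  D: 0 + 1(74.96) = 74.96
Total out = 501.7 mol/min; y_B = 74.96 / 501.7 = 0.1494.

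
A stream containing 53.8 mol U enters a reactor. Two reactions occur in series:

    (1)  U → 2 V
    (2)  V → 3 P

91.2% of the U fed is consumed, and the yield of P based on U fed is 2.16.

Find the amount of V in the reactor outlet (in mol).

Conversion of U: U consumed = 1ξ₁ = 0.912 × 53.8 → ξ₁ = 49.07 mol.
Yield of P: 3ξ₂ / 53.8 = 2.16 → ξ₂ = 38.74 mol.
Outlet amounts (n = n₀ + Σ ν·ξ):
  U: 53.8 − 1(49.07) = 4.734
  V: 0 + 2(49.07) − 1(38.74) = 59.4
  P: 0 + 3(38.74) = 116.2

59.4 mol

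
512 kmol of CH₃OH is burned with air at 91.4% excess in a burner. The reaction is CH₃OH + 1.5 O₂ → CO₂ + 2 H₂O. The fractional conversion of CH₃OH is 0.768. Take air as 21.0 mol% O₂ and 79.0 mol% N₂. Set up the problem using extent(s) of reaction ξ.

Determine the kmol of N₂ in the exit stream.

Stoichiometric O₂ = 1.5 × 512 = 768 kmol; O₂ fed = 768 × 1.914 = 1470 kmol.
N₂ fed = 1470 × 79/21 = 5530 kmol.
Fuel reacted = 0.768 × 512 → ξ = 393.2 kmol.
Outlet (n = n₀ + ν ξ):
  CH₃OH: 512 − 1(393.2) = 118.8
  O₂: 1470 − 1.5(393.2) = 880.1
  N₂: 5530 (inert)
  CO₂: 0 + 1(393.2) = 393.2
  H₂O: 0 + 2(393.2) = 786.4

5530 kmol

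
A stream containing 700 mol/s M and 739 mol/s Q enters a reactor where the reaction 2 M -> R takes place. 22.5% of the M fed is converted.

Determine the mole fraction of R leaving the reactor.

0.0579

M reacted = 0.225 × 700 = 157.5 mol/s; ν_M = −2, so ξ = 157.5/2 = 78.75 mol/s.
Outlet amounts (n = n₀ + ν ξ):
  M: 700 − 2(78.75) = 542.5
  R: 0 + 1(78.75) = 78.75
  Q: 739 (inert)
Total out = 1360 mol/s; y_R = 78.75 / 1360 = 0.05789.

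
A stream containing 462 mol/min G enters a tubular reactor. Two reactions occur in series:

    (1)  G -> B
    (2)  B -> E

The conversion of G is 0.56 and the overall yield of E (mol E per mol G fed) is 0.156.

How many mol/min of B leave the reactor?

187 mol/min

Conversion of G: G consumed = 1ξ₁ = 0.56 × 462 → ξ₁ = 258.7 mol/min.
Yield of E: 1ξ₂ / 462 = 0.156 → ξ₂ = 72.07 mol/min.
Outlet amounts (n = n₀ + Σ ν·ξ):
  G: 462 − 1(258.7) = 203.3
  B: 0 + 1(258.7) − 1(72.07) = 186.6
  E: 0 + 1(72.07) = 72.07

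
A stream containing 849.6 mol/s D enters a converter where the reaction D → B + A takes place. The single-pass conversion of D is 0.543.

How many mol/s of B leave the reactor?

D reacted = 0.543 × 849.6 = 461.3 mol/s; ν_D = −1, so ξ = 461.3/1 = 461.3 mol/s.
Outlet amounts (n = n₀ + ν ξ):
  D: 849.6 − 1(461.3) = 388.3
  B: 0 + 1(461.3) = 461.3
  A: 0 + 1(461.3) = 461.3

461 mol/s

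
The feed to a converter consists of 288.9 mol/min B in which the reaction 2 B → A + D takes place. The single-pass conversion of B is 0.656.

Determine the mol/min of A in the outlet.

94.8 mol/min

B reacted = 0.656 × 288.9 = 189.5 mol/min; ν_B = −2, so ξ = 189.5/2 = 94.76 mol/min.
Outlet amounts (n = n₀ + ν ξ):
  B: 288.9 − 2(94.76) = 99.38
  A: 0 + 1(94.76) = 94.76
  D: 0 + 1(94.76) = 94.76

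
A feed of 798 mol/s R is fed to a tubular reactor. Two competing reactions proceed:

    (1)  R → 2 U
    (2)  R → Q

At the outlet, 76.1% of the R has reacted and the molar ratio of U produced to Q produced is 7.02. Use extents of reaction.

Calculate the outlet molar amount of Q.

135 mol/s

Conversion of R: R consumed = 0.761 × 798 = 607.3 mol/s = 1ξ₁ + 1ξ₂.
Selectivity: 2ξ₁ / (1ξ₂) = 7.02 → ξ₁ = 3.51 ξ₂.
Substitute: (1·3.51 + 1) ξ₂ = 607.3 → ξ₂ = 134.7 mol/s, ξ₁ = 472.6 mol/s.
Outlet amounts (n = n₀ + Σ ν·ξ):
  R: 798 − 1(472.6) − 1(134.7) = 190.7
  U: 0 + 2(472.6) = 945.3
  Q: 0 + 1(134.7) = 134.7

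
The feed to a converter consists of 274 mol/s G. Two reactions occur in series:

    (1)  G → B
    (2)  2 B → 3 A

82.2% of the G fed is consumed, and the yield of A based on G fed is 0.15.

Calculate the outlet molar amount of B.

198 mol/s

Conversion of G: G consumed = 1ξ₁ = 0.822 × 274 → ξ₁ = 225.2 mol/s.
Yield of A: 3ξ₂ / 274 = 0.15 → ξ₂ = 13.7 mol/s.
Outlet amounts (n = n₀ + Σ ν·ξ):
  G: 274 − 1(225.2) = 48.77
  B: 0 + 1(225.2) − 2(13.7) = 197.8
  A: 0 + 3(13.7) = 41.1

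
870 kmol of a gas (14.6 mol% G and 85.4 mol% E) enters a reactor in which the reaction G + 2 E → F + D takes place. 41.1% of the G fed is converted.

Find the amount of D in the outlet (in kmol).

G reacted = 0.411 × 127 = 52.21 kmol; ν_G = −1, so ξ = 52.21/1 = 52.21 kmol.
Outlet amounts (n = n₀ + ν ξ):
  G: 127 − 1(52.21) = 74.81
  E: 743 − 2(52.21) = 638.6
  F: 0 + 1(52.21) = 52.21
  D: 0 + 1(52.21) = 52.21

52.2 kmol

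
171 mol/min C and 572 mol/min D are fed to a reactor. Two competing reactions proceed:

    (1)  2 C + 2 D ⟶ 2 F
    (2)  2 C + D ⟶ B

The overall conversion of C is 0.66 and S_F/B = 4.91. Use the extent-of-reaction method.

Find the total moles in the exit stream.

630 mol/min

Conversion of C: C consumed = 0.66 × 171 = 112.9 mol/min = 2ξ₁ + 2ξ₂.
Selectivity: 2ξ₁ / (1ξ₂) = 4.91 → ξ₁ = 2.455 ξ₂.
Substitute: (2·2.455 + 2) ξ₂ = 112.9 → ξ₂ = 16.33 mol/min, ξ₁ = 40.1 mol/min.
Outlet amounts (n = n₀ + Σ ν·ξ):
  C: 171 − 2(40.1) − 2(16.33) = 58.14
  D: 572 − 2(40.1) − 1(16.33) = 475.5
  F: 0 + 2(40.1) = 80.19
  B: 0 + 1(16.33) = 16.33
Total out = 58.14 + 475.5 + 80.19 + 16.33 = 630.1 mol/min.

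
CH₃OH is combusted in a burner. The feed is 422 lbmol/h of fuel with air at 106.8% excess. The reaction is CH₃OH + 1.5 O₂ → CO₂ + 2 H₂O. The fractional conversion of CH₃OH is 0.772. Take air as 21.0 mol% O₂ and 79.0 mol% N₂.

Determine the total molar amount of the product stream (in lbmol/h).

6820 lbmol/h

Stoichiometric O₂ = 1.5 × 422 = 633 lbmol/h; O₂ fed = 633 × 2.068 = 1309 lbmol/h.
N₂ fed = 1309 × 79/21 = 4924 lbmol/h.
Fuel reacted = 0.772 × 422 → ξ = 325.8 lbmol/h.
Outlet (n = n₀ + ν ξ):
  CH₃OH: 422 − 1(325.8) = 96.22
  O₂: 1309 − 1.5(325.8) = 820.4
  N₂: 4924 (inert)
  CO₂: 0 + 1(325.8) = 325.8
  H₂O: 0 + 2(325.8) = 651.6
Total out = 96.22 + 820.4 + 4924 + 325.8 + 651.6 = 6818 lbmol/h.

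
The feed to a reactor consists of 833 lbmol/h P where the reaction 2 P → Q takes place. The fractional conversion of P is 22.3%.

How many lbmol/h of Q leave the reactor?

92.9 lbmol/h

P reacted = 0.223 × 833 = 185.8 lbmol/h; ν_P = −2, so ξ = 185.8/2 = 92.88 lbmol/h.
Outlet amounts (n = n₀ + ν ξ):
  P: 833 − 2(92.88) = 647.2
  Q: 0 + 1(92.88) = 92.88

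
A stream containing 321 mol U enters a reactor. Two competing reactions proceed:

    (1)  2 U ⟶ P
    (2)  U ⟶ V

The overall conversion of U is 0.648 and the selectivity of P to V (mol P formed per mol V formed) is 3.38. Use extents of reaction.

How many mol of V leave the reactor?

Conversion of U: U consumed = 0.648 × 321 = 208 mol = 2ξ₁ + 1ξ₂.
Selectivity: 1ξ₁ / (1ξ₂) = 3.38 → ξ₁ = 3.38 ξ₂.
Substitute: (2·3.38 + 1) ξ₂ = 208 → ξ₂ = 26.81 mol, ξ₁ = 90.6 mol.
Outlet amounts (n = n₀ + Σ ν·ξ):
  U: 321 − 2(90.6) − 1(26.81) = 113
  P: 0 + 1(90.6) = 90.6
  V: 0 + 1(26.81) = 26.81

26.8 mol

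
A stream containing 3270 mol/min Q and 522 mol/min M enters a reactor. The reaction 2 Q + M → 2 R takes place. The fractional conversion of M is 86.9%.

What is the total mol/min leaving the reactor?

M reacted = 0.869 × 522 = 453.6 mol/min; ν_M = −1, so ξ = 453.6/1 = 453.6 mol/min.
Outlet amounts (n = n₀ + ν ξ):
  Q: 3270 − 2(453.6) = 2363
  M: 522 − 1(453.6) = 68.38
  R: 0 + 2(453.6) = 907.2
Total out = 2363 + 68.38 + 907.2 = 3338 mol/min.

3340 mol/min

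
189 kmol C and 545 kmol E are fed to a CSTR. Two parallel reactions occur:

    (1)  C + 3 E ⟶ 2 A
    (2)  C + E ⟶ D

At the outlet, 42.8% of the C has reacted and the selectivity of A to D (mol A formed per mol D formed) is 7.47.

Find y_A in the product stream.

0.217

Conversion of C: C consumed = 0.428 × 189 = 80.89 kmol = 1ξ₁ + 1ξ₂.
Selectivity: 2ξ₁ / (1ξ₂) = 7.47 → ξ₁ = 3.735 ξ₂.
Substitute: (1·3.735 + 1) ξ₂ = 80.89 → ξ₂ = 17.08 kmol, ξ₁ = 63.81 kmol.
Outlet amounts (n = n₀ + Σ ν·ξ):
  C: 189 − 1(63.81) − 1(17.08) = 108.1
  E: 545 − 3(63.81) − 1(17.08) = 336.5
  A: 0 + 2(63.81) = 127.6
  D: 0 + 1(17.08) = 17.08
Total out = 589.3 kmol; y_A = 127.6 / 589.3 = 0.2166.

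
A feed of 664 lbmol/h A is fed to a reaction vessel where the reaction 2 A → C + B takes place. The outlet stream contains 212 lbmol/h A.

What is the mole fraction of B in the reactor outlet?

0.34

For A: n = n₀ − 2ξ → 212 = 664 − 2ξ, giving ξ = 226 lbmol/h.
Outlet amounts (n = n₀ + ν ξ):
  A: 664 − 2(226) = 212
  C: 0 + 1(226) = 226
  B: 0 + 1(226) = 226
Total out = 664 lbmol/h; y_B = 226 / 664 = 0.3404.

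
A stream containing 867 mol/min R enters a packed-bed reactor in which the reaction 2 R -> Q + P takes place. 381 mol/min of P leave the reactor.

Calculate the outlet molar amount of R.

105 mol/min

For P: n = n₀ + 1ξ → 381 = 0 + 1ξ, giving ξ = 381 mol/min.
Outlet amounts (n = n₀ + ν ξ):
  R: 867 − 2(381) = 105
  Q: 0 + 1(381) = 381
  P: 0 + 1(381) = 381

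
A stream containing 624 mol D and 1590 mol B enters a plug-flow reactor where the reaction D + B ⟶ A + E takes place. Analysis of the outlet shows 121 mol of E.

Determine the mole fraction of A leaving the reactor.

0.0547

For E: n = n₀ + 1ξ → 121 = 0 + 1ξ, giving ξ = 121 mol.
Outlet amounts (n = n₀ + ν ξ):
  D: 624 − 1(121) = 503
  B: 1590 − 1(121) = 1469
  A: 0 + 1(121) = 121
  E: 0 + 1(121) = 121
Total out = 2214 mol; y_A = 121 / 2214 = 0.05465.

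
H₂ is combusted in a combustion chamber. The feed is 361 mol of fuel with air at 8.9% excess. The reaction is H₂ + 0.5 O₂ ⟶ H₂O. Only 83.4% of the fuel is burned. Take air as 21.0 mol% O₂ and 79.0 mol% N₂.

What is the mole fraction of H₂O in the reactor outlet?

0.263

Stoichiometric O₂ = 0.5 × 361 = 180.5 mol; O₂ fed = 180.5 × 1.089 = 196.6 mol.
N₂ fed = 196.6 × 79/21 = 739.5 mol.
Fuel reacted = 0.834 × 361 → ξ = 301.1 mol.
Outlet (n = n₀ + ν ξ):
  H₂: 361 − 1(301.1) = 59.93
  O₂: 196.6 − 0.5(301.1) = 46.03
  N₂: 739.5 (inert)
  H₂O: 0 + 1(301.1) = 301.1
Total out = 1146 mol; y_H₂O = 301.1 / 1146 = 0.2626.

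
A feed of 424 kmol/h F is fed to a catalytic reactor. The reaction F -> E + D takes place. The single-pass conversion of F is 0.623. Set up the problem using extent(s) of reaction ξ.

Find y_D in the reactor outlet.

F reacted = 0.623 × 424 = 264.2 kmol/h; ν_F = −1, so ξ = 264.2/1 = 264.2 kmol/h.
Outlet amounts (n = n₀ + ν ξ):
  F: 424 − 1(264.2) = 159.8
  E: 0 + 1(264.2) = 264.2
  D: 0 + 1(264.2) = 264.2
Total out = 688.2 kmol/h; y_D = 264.2 / 688.2 = 0.3839.

0.384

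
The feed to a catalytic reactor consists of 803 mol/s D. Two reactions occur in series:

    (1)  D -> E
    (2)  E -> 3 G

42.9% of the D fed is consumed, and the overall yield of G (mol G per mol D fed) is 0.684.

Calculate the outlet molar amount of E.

Conversion of D: D consumed = 1ξ₁ = 0.429 × 803 → ξ₁ = 344.5 mol/s.
Yield of G: 3ξ₂ / 803 = 0.684 → ξ₂ = 183.1 mol/s.
Outlet amounts (n = n₀ + Σ ν·ξ):
  D: 803 − 1(344.5) = 458.5
  E: 0 + 1(344.5) − 1(183.1) = 161.4
  G: 0 + 3(183.1) = 549.3

161 mol/s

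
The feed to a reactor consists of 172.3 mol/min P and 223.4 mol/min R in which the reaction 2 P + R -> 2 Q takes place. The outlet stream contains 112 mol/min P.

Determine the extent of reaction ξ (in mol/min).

For P: n = n₀ − 2ξ → 112 = 172.3 − 2ξ, giving ξ = 30.15 mol/min.
Outlet amounts (n = n₀ + ν ξ):
  P: 172.3 − 2(30.15) = 112
  R: 223.4 − 1(30.15) = 193.2
  Q: 0 + 2(30.15) = 60.3

ξ = 30.2 mol/min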